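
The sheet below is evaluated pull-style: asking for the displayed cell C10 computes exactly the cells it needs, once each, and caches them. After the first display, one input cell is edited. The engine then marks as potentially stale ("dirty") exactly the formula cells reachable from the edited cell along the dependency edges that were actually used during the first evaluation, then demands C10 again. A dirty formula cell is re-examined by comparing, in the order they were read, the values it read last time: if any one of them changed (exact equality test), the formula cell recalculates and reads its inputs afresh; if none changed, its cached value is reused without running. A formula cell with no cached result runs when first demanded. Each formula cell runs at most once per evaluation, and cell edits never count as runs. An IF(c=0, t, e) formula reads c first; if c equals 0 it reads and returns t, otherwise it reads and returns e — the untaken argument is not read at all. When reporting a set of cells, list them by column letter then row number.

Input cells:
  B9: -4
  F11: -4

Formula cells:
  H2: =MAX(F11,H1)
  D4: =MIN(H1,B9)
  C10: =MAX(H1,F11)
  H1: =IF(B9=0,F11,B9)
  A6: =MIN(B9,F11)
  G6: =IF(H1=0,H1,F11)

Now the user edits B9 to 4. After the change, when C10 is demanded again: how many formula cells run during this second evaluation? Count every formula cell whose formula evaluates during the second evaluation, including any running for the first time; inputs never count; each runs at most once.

First demand of the output computes:
  H1 = IF(B9=0: B9=-4 -> else branch B9) = -4
  C10 = MAX(-4, -4) = -4

After the edit, cleaning proceeds:
  H1: a read changed (B9 -4->4; B9 -4->4) — executes, giving 4.
  C10: a read changed (H1 -4->4) — executes, giving 4.

2 formula cells run: C10, H1.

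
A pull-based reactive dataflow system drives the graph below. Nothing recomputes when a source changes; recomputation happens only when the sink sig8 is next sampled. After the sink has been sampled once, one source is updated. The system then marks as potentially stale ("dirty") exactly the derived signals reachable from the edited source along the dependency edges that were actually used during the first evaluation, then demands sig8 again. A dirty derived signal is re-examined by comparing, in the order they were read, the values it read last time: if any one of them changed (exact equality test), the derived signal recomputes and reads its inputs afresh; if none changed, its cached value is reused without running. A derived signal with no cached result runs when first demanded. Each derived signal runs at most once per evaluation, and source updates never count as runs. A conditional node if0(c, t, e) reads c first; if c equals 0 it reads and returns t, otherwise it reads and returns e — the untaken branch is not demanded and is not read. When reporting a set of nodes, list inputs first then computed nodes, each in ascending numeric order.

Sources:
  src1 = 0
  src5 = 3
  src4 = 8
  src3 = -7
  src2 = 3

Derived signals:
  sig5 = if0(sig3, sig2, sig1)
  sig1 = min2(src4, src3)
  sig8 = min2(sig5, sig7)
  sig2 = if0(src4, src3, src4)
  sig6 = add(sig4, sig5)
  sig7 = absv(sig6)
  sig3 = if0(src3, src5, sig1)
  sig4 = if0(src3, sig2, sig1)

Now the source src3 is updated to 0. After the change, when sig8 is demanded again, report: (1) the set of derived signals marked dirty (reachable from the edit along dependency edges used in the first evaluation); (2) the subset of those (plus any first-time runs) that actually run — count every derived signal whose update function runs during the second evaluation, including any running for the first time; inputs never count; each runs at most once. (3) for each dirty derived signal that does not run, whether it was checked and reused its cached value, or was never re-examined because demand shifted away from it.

First evaluation (everything demanded from the output):
  sig1 = min2(8, -7) = -7
  sig3 = if0(src3=-7 -> else branch sig1) = -7
  sig4 = if0(src3=-7 -> else branch sig1) = -7
  sig5 = if0(sig3=-7 -> else branch sig1) = -7
  sig6 = add(-7, -7) = -14
  sig7 = absv(-14) = 14
  sig8 = min2(-7, 14) = -7

Propagation after the edit:
  sig1: runs — src3 -7->0; result 0.
  sig2: demanded for the first time — runs, produces 8.
  sig3: runs — src3 -7->0; sig1 -7->0; result 3.
  sig4: runs — src3 -7->0; sig1 -7->0; result 8.
  sig5: runs — sig3 -7->3; sig1 -7->0; result 0.
  sig6: runs — sig4 -7->8; sig5 -7->0; result 8.
  sig7: runs — sig6 -14->8; result 8.
  sig8: runs — sig5 -7->0; sig7 14->8; result 0.

Key observation: a condition flipped, so demand reaches new nodes — sig2 runs for the first time.

Marked dirty: sig1, sig3, sig4, sig5, sig6, sig7, sig8.
Derived signals that run: sig1, sig2, sig3, sig4, sig5, sig6, sig7, sig8 — 8 in total.
Every dirty derived signal ran.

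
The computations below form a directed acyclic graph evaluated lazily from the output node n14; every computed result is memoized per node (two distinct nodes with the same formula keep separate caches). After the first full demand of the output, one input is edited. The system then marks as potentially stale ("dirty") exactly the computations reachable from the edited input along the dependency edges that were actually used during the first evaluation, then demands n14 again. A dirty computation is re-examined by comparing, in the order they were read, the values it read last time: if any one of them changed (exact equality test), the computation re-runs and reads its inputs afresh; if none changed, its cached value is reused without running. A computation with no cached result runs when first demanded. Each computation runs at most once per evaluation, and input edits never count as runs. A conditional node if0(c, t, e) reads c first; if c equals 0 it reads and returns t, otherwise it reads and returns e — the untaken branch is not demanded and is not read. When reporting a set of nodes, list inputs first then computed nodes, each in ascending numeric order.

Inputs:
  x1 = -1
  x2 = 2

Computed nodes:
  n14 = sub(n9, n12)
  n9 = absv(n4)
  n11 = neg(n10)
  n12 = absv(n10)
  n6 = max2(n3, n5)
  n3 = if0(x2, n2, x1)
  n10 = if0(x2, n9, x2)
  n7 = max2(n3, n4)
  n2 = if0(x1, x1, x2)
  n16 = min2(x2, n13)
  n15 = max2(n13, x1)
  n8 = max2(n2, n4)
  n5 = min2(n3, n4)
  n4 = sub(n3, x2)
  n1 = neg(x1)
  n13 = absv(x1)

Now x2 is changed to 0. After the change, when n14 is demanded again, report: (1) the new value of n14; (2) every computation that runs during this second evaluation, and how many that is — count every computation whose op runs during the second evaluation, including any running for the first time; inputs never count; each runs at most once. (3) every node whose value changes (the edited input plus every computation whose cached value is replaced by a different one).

Demanding n14 again yields 0.
7 computations run: n2, n3, n4, n9, n10, n12, n14.
The nodes whose values change: x2, n3, n4, n9, n10, n12, n14.
Note the branch switch — n2 had no cache and runs now for the first time.

First demand of the output computes:
  n3 = if0(x2=2 -> else branch x1) = -1
  n4 = sub(-1, 2) = -3
  n9 = absv(-3) = 3
  n10 = if0(x2=2 -> else branch x2) = 2
  n12 = absv(2) = 2
  n14 = sub(3, 2) = 1

After the edit, cleaning proceeds:
  n2: had never run; runs now, result 0.
  n3: a read changed (x2 2->0) — executes, giving 0.
  n4: a read changed (n3 -1->0; x2 2->0) — executes, giving 0.
  n9: a read changed (n4 -3->0) — executes, giving 0.
  n10: a read changed (x2 2->0; x2 2->0) — executes, giving 0.
  n12: a read changed (n10 2->0) — executes, giving 0.
  n14: a read changed (n9 3->0; n12 2->0) — executes, giving 0.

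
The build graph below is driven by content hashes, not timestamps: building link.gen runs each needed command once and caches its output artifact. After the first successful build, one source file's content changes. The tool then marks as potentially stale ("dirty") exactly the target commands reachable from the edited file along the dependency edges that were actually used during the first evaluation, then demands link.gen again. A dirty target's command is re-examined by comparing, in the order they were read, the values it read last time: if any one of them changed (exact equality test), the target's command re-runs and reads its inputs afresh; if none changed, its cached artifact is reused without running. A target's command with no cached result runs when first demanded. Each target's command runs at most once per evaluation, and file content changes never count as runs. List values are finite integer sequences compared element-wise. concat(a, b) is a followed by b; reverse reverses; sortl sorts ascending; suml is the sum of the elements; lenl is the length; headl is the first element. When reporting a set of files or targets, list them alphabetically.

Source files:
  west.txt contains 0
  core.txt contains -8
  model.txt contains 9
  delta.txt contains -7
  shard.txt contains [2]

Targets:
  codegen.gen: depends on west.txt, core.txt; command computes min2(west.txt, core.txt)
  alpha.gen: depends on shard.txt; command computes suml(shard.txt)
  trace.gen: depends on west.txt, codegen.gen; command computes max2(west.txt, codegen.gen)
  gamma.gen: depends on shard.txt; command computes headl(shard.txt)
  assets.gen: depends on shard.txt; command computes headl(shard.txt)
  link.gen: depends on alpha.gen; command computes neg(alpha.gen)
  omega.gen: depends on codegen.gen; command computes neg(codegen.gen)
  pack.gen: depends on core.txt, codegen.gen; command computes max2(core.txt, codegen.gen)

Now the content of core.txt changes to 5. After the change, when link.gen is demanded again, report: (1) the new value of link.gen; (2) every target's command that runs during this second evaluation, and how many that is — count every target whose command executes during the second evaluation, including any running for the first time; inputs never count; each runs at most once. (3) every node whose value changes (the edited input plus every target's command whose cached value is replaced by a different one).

link.gen now evaluates to -2.
Run set: none (0 run).
Changed values: core.txt.
The important point: nothing the output needs ever reads core.txt, so the edit is invisible to it.

Initial pass — values computed on the first demand:
  alpha.gen = suml([2]) = 2
  link.gen = neg(2) = -2

Second demand — change propagation:
  no demanded computation ever read core.txt, so the edit dirties nothing and nothing runs.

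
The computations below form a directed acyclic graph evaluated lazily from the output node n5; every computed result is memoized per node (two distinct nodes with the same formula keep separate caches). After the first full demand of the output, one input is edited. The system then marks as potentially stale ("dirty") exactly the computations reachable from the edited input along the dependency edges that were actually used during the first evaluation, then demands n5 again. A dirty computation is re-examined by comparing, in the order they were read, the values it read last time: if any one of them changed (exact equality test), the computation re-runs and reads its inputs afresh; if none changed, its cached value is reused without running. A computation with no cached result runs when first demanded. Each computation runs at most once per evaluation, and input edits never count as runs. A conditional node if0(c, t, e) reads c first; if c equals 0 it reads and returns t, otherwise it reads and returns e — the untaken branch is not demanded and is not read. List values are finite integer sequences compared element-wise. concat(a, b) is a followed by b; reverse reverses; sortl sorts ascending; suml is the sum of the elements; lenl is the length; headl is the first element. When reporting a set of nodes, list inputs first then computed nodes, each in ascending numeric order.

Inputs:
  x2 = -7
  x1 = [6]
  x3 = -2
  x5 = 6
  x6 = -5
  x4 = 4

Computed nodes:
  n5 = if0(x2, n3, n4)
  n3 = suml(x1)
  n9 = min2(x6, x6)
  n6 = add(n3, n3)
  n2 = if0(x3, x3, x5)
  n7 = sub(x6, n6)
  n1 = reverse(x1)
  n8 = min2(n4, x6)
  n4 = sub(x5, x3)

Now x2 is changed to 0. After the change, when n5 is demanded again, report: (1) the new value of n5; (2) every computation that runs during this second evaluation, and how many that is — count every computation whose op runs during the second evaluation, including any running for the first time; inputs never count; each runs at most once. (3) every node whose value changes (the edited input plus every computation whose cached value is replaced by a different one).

First demand of the output computes:
  n4 = sub(6, -2) = 8
  n5 = if0(x2=-7 -> else branch n4) = 8

After the edit, cleaning proceeds:
  n3: had never run; runs now, result 6.
  n5: a read changed (x2 -7->0) — executes, giving 6.

Note the branch switch — n3 had no cache and runs now for the first time.

Demanding n5 again yields 6.
2 computations run: n3, n5.
The nodes whose values change: x2, n5.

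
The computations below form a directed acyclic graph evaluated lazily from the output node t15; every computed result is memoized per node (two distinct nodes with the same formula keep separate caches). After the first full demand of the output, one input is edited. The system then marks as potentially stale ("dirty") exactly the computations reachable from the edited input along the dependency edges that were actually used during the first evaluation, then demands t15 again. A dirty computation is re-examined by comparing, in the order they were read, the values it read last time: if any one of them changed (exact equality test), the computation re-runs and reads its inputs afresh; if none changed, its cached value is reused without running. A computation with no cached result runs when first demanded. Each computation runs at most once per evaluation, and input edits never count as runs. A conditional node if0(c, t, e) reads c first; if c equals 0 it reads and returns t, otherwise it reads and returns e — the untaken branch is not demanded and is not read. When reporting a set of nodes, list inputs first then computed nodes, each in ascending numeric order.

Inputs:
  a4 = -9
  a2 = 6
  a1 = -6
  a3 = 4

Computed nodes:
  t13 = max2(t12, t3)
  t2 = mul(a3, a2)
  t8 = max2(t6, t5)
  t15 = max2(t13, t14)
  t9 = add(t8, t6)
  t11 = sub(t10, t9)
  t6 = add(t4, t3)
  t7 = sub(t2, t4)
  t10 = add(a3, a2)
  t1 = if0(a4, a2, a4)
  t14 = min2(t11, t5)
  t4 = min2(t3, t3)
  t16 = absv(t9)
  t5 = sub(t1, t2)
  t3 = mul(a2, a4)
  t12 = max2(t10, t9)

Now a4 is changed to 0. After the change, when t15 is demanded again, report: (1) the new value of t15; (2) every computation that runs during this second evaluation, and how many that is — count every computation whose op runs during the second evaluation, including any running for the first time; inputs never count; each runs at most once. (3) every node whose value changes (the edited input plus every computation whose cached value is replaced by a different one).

First demand of the output computes:
  t1 = if0(a4=-9 -> else branch a4) = -9
  t2 = mul(4, 6) = 24
  t3 = mul(6, -9) = -54
  t4 = min2(-54, -54) = -54
  t5 = sub(-9, 24) = -33
  t6 = add(-54, -54) = -108
  t8 = max2(-108, -33) = -33
  t9 = add(-33, -108) = -141
  t10 = add(4, 6) = 10
  t11 = sub(10, -141) = 151
  t12 = max2(10, -141) = 10
  t13 = max2(10, -54) = 10
  t14 = min2(151, -33) = -33
  t15 = max2(10, -33) = 10

After the edit, cleaning proceeds:
  t1: a read changed (a4 -9->0; a4 -9->0) — executes, giving 6.
  t3: a read changed (a4 -9->0) — executes, giving 0.
  t4: a read changed (t3 -54->0; t3 -54->0) — executes, giving 0.
  t5: a read changed (t1 -9->6) — executes, giving -18.
  t6: a read changed (t4 -54->0; t3 -54->0) — executes, giving 0.
  t8: a read changed (t6 -108->0; t5 -33->-18) — executes, giving 0.
  t9: a read changed (t8 -33->0; t6 -108->0) — executes, giving 0.
  t11: a read changed (t9 -141->0) — executes, giving 10.
  t12: a read changed (t9 -141->0) — executes, giving 10 — identical to its old value.
  t13: a read changed (t3 -54->0) — executes, giving 10 — identical to its old value.
  t14: a read changed (t11 151->10; t5 -33->-18) — executes, giving -18.
  t15: a read changed (t14 -33->-18) — executes, giving 10 — identical to its old value.

Demanding t15 again yields 10.
12 computations run: t1, t3, t4, t5, t6, t8, t9, t11, t12, t13, t14, t15.
The nodes whose values change: a4, t1, t3, t4, t5, t6, t8, t9, t11, t14.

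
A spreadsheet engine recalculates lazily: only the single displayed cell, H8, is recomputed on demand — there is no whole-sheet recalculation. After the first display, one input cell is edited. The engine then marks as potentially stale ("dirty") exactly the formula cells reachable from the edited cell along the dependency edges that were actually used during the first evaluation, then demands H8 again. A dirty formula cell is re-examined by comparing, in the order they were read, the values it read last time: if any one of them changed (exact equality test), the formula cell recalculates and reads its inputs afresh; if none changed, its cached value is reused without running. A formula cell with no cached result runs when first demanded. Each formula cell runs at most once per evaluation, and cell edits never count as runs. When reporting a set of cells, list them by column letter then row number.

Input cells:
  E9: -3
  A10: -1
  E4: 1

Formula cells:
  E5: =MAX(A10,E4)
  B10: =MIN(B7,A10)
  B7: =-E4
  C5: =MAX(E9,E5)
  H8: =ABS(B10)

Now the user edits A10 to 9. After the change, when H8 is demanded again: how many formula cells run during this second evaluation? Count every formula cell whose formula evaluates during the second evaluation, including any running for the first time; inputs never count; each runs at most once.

First evaluation (everything demanded from the output):
  B7 = -(1) = -1
  B10 = MIN(-1, -1) = -1
  H8 = ABS(-1) = 1

Propagation after the edit:
  B10: runs — A10 -1->9; result -1 (same value as before).
  H8: checked — values it read are unchanged (B10 unchanged); reused cached 1 without running.

Key observation: the change is absorbed at B10 — it re-runs but produces the same value, and the output's value is unchanged.

Formula cells that run: B10 — 1 in total.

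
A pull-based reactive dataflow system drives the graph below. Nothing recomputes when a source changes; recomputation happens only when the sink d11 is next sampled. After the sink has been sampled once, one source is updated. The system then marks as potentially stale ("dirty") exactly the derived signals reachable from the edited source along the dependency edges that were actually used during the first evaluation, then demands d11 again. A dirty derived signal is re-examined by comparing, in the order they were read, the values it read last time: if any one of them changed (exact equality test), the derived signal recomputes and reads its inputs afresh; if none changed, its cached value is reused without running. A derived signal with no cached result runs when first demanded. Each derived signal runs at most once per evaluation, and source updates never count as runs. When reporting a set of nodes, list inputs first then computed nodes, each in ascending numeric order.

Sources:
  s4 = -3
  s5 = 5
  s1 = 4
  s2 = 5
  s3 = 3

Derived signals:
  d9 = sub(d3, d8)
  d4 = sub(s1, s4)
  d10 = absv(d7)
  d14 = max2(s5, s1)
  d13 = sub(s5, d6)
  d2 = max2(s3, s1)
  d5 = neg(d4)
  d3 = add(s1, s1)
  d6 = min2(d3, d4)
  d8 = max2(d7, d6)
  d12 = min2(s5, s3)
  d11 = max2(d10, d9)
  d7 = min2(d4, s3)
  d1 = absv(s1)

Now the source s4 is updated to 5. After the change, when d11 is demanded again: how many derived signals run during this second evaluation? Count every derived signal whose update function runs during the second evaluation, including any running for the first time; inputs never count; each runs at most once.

Derived signals that run: d4, d6, d7, d8, d9, d10, d11 — 7 in total.

First evaluation (everything demanded from the output):
  d3 = add(4, 4) = 8
  d4 = sub(4, -3) = 7
  d6 = min2(8, 7) = 7
  d7 = min2(7, 3) = 3
  d8 = max2(3, 7) = 7
  d9 = sub(8, 7) = 1
  d10 = absv(3) = 3
  d11 = max2(3, 1) = 3

Propagation after the edit:
  d4: runs — s4 -3->5; result -1.
  d6: runs — d4 7->-1; result -1.
  d7: runs — d4 7->-1; result -1.
  d8: runs — d7 3->-1; d6 7->-1; result -1.
  d9: runs — d8 7->-1; result 9.
  d10: runs — d7 3->-1; result 1.
  d11: runs — d10 3->1; d9 1->9; result 9.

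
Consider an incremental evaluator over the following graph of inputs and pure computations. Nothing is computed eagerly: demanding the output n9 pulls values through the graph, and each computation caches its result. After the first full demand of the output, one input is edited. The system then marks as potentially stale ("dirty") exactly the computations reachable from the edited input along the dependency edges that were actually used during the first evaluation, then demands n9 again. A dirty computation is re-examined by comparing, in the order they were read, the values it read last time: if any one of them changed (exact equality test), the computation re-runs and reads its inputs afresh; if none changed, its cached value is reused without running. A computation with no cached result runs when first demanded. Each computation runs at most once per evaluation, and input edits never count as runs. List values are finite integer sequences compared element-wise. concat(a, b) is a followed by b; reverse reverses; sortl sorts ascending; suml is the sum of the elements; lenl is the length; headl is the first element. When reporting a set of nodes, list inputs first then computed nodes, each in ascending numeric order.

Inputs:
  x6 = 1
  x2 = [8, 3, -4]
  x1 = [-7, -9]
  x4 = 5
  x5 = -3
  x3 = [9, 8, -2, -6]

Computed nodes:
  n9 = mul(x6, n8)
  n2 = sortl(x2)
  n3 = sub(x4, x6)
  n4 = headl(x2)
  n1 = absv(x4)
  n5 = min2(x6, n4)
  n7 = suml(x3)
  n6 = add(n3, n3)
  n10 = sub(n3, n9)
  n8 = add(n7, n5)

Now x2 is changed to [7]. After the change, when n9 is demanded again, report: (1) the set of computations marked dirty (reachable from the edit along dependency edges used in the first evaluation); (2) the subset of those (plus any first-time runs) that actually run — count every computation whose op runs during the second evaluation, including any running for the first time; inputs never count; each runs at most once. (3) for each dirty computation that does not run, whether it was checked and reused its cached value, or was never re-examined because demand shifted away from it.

Dirty set: n4, n5, n8, n9.
Run set: n4, n5 (2 run).
Re-examined without running (cache reused): n8, n9.
The important point: n5 recomputes to an identical value, and the output ends up unchanged.

Initial pass — values computed on the first demand:
  n4 = headl([8, 3, -4]) = 8
  n5 = min2(1, 8) = 1
  n7 = suml([9, 8, -2, -6]) = 9
  n8 = add(9, 1) = 10
  n9 = mul(1, 10) = 10

Second demand — change propagation:
  n4: re-runs because x2 [8, 3, -4]->[7]; new result 7.
  n5: re-runs because n4 8->7; new result 1 (unchanged).
  n8: re-examined; everything it read last time is the same (n7 unchanged, n5 unchanged) — cache 10 kept, no run.
  n9: re-examined; everything it read last time is the same (x6 unchanged, n8 unchanged) — cache 10 kept, no run.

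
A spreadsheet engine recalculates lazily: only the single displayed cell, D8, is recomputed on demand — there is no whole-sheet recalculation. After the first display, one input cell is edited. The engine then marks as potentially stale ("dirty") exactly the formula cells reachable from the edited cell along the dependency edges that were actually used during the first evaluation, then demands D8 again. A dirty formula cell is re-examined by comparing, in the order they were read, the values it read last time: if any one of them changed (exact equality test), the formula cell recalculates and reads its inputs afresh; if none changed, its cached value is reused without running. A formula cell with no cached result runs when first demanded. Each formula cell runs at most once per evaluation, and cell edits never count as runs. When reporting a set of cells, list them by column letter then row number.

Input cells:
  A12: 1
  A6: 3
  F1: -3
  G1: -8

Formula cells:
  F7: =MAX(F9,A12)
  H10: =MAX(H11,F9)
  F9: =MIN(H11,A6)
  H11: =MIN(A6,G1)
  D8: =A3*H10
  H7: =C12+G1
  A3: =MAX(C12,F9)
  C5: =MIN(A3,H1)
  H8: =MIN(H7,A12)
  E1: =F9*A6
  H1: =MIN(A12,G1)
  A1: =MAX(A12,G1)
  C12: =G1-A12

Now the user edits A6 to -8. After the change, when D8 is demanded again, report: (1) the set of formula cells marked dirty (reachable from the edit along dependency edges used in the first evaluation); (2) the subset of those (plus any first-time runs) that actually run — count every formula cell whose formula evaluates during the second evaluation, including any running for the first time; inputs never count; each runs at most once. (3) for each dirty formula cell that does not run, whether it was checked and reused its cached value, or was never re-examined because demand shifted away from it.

Marked dirty: A3, D8, F9, H10, H11.
Formula cells that run: F9, H11 — 2 in total.
Checked but reused from cache: A3, D8, H10.
Key observation: the cutoff stops propagation at A3 — its inputs' values are unchanged, so it reuses its cache.

First evaluation (everything demanded from the output):
  C12 = -8 - 1 = -9
  H11 = MIN(3, -8) = -8
  F9 = MIN(-8, 3) = -8
  A3 = MAX(-9, -8) = -8
  H10 = MAX(-8, -8) = -8
  D8 = -8 * -8 = 64

Propagation after the edit:
  H11: runs — A6 3->-8; result -8 (same value as before).
  F9: runs — A6 3->-8; result -8 (same value as before).
  A3: checked — values it read are unchanged (C12 unchanged, F9 unchanged); reused cached -8 without running.
  H10: checked — values it read are unchanged (H11 unchanged, F9 unchanged); reused cached -8 without running.
  D8: checked — values it read are unchanged (A3 unchanged, H10 unchanged); reused cached 64 without running.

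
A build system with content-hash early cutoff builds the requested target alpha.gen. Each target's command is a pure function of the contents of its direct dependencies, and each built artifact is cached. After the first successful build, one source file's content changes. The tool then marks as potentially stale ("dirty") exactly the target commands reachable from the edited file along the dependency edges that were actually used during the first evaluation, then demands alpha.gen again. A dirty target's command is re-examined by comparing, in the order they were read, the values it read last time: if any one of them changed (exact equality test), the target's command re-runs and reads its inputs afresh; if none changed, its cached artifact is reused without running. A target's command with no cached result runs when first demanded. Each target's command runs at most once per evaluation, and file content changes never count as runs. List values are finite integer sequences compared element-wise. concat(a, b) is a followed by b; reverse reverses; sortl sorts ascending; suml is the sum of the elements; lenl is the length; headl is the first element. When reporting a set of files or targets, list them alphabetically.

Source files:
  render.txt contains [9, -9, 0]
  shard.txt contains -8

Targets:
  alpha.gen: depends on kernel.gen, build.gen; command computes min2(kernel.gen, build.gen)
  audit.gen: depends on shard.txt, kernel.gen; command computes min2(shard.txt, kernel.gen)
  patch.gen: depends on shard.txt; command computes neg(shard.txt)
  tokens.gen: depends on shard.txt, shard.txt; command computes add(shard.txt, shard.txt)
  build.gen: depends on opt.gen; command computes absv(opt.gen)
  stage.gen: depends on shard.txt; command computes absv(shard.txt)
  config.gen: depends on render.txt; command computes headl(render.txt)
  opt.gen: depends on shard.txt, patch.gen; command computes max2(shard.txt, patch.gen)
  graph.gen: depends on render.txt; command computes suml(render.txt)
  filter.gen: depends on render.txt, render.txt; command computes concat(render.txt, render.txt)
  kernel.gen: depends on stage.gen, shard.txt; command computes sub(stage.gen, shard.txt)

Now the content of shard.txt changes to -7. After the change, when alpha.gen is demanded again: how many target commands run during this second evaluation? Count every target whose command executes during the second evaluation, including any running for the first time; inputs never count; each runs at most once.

First evaluation (everything demanded from the output):
  patch.gen = neg(-8) = 8
  opt.gen = max2(-8, 8) = 8
  build.gen = absv(8) = 8
  stage.gen = absv(-8) = 8
  kernel.gen = sub(8, -8) = 16
  alpha.gen = min2(16, 8) = 8

Propagation after the edit:
  patch.gen: runs — shard.txt -8->-7; result 7.
  opt.gen: runs — shard.txt -8->-7; patch.gen 8->7; result 7.
  build.gen: runs — opt.gen 8->7; result 7.
  stage.gen: runs — shard.txt -8->-7; result 7.
  kernel.gen: runs — stage.gen 8->7; shard.txt -8->-7; result 14.
  alpha.gen: runs — kernel.gen 16->14; build.gen 8->7; result 7.

Target commands that run: alpha.gen, build.gen, kernel.gen, opt.gen, patch.gen, stage.gen — 6 in total.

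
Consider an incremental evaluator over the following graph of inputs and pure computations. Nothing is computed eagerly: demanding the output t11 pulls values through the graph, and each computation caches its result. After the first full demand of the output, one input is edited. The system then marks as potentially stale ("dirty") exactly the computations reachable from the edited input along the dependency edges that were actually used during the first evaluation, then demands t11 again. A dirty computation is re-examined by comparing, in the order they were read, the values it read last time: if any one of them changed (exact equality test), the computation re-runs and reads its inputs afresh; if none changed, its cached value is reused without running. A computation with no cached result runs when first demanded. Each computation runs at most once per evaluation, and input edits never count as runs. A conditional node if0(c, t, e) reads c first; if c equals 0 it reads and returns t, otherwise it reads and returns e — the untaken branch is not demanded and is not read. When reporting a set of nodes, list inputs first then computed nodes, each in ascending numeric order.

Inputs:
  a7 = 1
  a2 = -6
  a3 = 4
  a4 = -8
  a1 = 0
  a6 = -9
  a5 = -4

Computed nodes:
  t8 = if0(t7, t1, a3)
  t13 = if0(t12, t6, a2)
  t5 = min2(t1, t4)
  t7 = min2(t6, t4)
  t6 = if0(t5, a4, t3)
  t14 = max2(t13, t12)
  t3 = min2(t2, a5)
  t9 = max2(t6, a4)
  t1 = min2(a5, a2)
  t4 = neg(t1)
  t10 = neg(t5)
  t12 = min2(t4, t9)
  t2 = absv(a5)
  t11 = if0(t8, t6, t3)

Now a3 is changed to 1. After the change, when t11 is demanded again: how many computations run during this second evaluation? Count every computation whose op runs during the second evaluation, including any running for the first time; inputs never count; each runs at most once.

Run set: t8, t11 (2 run).

Initial pass — values computed on the first demand:
  t1 = min2(-4, -6) = -6
  t2 = absv(-4) = 4
  t3 = min2(4, -4) = -4
  t4 = neg(-6) = 6
  t5 = min2(-6, 6) = -6
  t6 = if0(t5=-6 -> else branch t3) = -4
  t7 = min2(-4, 6) = -4
  t8 = if0(t7=-4 -> else branch a3) = 4
  t11 = if0(t8=4 -> else branch t3) = -4

Second demand — change propagation:
  t8: re-runs because a3 4->1; new result 1.
  t11: re-runs because t8 4->1; new result -4 (unchanged).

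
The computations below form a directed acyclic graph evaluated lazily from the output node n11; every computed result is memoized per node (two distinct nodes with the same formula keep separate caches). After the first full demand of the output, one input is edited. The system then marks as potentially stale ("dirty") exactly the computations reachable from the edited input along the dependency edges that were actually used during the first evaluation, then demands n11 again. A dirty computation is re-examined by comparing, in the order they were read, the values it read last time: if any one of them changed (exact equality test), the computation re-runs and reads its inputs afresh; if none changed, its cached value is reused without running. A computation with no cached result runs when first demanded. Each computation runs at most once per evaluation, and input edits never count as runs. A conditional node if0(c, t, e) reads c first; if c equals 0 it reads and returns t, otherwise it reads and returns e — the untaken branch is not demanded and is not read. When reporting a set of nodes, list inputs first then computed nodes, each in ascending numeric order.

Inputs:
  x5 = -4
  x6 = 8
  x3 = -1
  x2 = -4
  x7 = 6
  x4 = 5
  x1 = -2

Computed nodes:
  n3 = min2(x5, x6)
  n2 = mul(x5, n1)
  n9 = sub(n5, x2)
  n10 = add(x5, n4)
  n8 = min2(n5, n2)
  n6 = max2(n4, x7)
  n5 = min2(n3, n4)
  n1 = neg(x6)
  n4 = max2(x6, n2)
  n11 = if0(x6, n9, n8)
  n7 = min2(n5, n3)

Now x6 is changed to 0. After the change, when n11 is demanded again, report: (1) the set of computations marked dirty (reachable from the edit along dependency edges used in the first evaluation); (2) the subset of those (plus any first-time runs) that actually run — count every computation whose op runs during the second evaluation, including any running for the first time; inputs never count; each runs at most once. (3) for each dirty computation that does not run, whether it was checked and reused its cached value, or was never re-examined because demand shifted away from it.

The edit dirties: n1, n2, n3, n4, n5, n8, n11.
7 computations run: n1, n2, n3, n4, n5, n9, n11.
Unvisited dirty nodes (no longer demanded): n8.
Note the branch switch — demand abandons n8, which is never re-examined.

First demand of the output computes:
  n1 = neg(8) = -8
  n2 = mul(-4, -8) = 32
  n3 = min2(-4, 8) = -4
  n4 = max2(8, 32) = 32
  n5 = min2(-4, 32) = -4
  n8 = min2(-4, 32) = -4
  n11 = if0(x6=8 -> else branch n8) = -4

After the edit, cleaning proceeds:
  n1: a read changed (x6 8->0) — executes, giving 0.
  n2: a read changed (n1 -8->0) — executes, giving 0.
  n3: a read changed (x6 8->0) — executes, giving -4 — identical to its old value.
  n4: a read changed (x6 8->0; n2 32->0) — executes, giving 0.
  n5: a read changed (n4 32->0) — executes, giving -4 — identical to its old value.
  n8: stays stale; no demand reaches it after the flip.
  n9: had never run; runs now, result 0.
  n11: a read changed (x6 8->0) — executes, giving 0.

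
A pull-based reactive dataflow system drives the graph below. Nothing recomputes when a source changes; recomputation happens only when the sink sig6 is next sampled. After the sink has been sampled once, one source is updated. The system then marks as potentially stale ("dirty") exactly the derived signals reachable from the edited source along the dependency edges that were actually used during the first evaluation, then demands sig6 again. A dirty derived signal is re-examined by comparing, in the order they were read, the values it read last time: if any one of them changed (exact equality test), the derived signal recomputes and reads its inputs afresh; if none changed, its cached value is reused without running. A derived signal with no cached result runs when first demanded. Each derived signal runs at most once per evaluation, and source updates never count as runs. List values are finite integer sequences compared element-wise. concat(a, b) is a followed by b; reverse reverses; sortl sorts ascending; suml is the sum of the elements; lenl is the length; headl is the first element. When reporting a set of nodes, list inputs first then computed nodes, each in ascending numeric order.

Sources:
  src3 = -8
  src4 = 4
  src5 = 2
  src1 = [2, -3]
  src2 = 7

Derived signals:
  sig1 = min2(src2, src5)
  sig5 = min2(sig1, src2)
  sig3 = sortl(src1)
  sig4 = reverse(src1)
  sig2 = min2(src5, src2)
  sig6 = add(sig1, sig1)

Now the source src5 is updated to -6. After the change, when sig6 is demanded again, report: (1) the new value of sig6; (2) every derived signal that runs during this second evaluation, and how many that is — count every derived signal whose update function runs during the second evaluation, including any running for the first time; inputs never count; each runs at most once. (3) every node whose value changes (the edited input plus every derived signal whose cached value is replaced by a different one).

First evaluation (everything demanded from the output):
  sig1 = min2(7, 2) = 2
  sig6 = add(2, 2) = 4

Propagation after the edit:
  sig1: runs — src5 2->-6; result -6.
  sig6: runs — sig1 2->-6; sig1 2->-6; result -12.

New value of sig6: -12.
Derived signals that run: sig1, sig6 — 2 in total.
Values that change: src5, sig1, sig6.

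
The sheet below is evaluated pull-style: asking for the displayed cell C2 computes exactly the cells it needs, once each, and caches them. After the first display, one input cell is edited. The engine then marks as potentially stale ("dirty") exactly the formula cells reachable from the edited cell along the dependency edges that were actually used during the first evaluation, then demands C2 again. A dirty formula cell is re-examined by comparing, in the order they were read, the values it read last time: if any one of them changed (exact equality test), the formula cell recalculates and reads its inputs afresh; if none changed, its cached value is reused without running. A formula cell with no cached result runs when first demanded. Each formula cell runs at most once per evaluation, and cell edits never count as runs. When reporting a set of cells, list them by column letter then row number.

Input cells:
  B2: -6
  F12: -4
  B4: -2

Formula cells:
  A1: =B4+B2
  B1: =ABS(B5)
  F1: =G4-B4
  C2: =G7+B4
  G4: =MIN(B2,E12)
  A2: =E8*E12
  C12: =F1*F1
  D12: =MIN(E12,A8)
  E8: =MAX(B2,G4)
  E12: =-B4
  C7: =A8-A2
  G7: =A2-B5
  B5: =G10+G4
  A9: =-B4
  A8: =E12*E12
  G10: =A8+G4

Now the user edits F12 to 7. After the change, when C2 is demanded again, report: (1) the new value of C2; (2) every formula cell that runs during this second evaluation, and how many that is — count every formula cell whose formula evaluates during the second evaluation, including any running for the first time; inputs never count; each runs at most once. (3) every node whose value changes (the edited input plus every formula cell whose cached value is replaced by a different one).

Demanding C2 again yields -6.
0 formula cells run: none.
The nodes whose values change: F12.
Note the shortcut — nothing in the graph depends on F12 at all, so no recomputation happens.

First demand of the output computes:
  E12 = -(-2) = 2
  A8 = 2 * 2 = 4
  G4 = MIN(-6, 2) = -6
  E8 = MAX(-6, -6) = -6
  A2 = -6 * 2 = -12
  G10 = 4 + -6 = -2
  B5 = -2 + -6 = -8
  G7 = -12 - -8 = -4
  C2 = -4 + -2 = -6

After the edit, cleaning proceeds:
  no node depends on F12 at all; the second demand re-runs nothing.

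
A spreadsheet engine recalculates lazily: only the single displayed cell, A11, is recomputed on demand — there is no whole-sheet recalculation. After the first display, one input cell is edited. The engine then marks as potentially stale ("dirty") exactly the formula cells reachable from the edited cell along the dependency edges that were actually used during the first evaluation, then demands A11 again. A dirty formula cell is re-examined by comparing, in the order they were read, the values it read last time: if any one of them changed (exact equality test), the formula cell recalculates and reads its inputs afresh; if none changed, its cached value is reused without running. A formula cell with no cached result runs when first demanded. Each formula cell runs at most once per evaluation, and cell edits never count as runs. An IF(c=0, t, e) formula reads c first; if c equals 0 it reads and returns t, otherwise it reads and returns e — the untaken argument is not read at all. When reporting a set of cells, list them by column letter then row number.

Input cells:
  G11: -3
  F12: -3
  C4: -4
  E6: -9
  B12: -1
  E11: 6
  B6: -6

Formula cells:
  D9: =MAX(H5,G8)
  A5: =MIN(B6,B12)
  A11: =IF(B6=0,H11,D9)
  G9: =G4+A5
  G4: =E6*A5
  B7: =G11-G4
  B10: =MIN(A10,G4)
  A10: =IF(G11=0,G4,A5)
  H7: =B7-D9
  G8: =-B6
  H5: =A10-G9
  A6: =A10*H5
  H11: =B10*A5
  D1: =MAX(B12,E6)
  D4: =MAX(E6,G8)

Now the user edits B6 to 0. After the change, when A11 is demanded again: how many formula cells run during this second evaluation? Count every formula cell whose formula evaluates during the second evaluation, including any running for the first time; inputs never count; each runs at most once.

First evaluation (everything demanded from the output):
  A5 = MIN(-6, -1) = -6
  G4 = -9 * -6 = 54
  A10 = IF(G11=0: G11=-3 -> else branch A5) = -6
  G8 = -(-6) = 6
  G9 = 54 + -6 = 48
  H5 = -6 - 48 = -54
  D9 = MAX(-54, 6) = 6
  A11 = IF(B6=0: B6=-6 -> else branch D9) = 6

Propagation after the edit:
  A5: runs — B6 -6->0; result -1.
  G4: runs — A5 -6->-1; result 9.
  A10: runs — A5 -6->-1; result -1.
  B10: demanded for the first time — runs, produces -1.
  G8: marked dirty but never re-examined — demand shifted away from it.
  G9: marked dirty but never re-examined — demand shifted away from it.
  H5: marked dirty but never re-examined — demand shifted away from it.
  D9: marked dirty but never re-examined — demand shifted away from it.
  H11: demanded for the first time — runs, produces 1.
  A11: runs — B6 -6->0; result 1.

Key observation: a condition flipped, so demand moved to the other branch — D9, G8, G9, H5 are never re-examined.

Formula cells that run: A5, A10, A11, B10, G4, H11 — 6 in total.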